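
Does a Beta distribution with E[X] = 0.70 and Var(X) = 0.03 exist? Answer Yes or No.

The Beta variance bound is σ² < μ(1−μ).
Here μ(1−μ) = 0.70×0.30 = 0.2100, and 0.03 < 0.2100.

Yes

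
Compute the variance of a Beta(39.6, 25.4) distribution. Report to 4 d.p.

0.0036

α+β = 65.0 and αβ = 1005.84, so Var = αβ/[(α+β)²(α+β+1)] = 1005.84/278850.000 = 0.0036.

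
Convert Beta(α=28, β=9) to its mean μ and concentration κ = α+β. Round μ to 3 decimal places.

κ = α+β = 28+9 = 37; μ = α/κ = 28/37 = 0.757.

μ = 0.757, κ = 37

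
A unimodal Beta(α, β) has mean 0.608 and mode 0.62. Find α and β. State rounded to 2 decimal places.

α = 12.16, β = 7.84

Let s = α+β. Mean gives α = μs = 0.608s; mode gives (α−1)/(s−2) = 0.62.
Substituting: 0.608s − 1 = 0.62(s−2) = 0.62s − 1.24, so -0.012s = -0.24 and s = 20.0000.
Then α = 0.608×20.0000 = 12.16 and β = s−α = 7.84.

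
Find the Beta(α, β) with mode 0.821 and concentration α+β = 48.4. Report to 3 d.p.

α = 39.094, β = 9.306

Since the density peak of Beta(α,β) is at (α−1)/(α+β−2),
α = 1 + 0.821(48.4−2) = 39.094 and β = 48.4 − 39.094 = 9.306.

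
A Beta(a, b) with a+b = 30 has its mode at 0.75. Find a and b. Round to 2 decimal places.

For a,b>1 the mode is (a−1)/(a+b−2), so a = mode·(κ−2)+1 = 0.75×28+1 = 22.00.
And b = (1−mode)·(κ−2)+1 = 0.25×28+1 = 8.00.

a = 22.00, b = 8.00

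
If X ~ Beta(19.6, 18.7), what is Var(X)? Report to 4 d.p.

0.0064

μ = 19.6/38.3 = 0.511749; Var = μ(1−μ)/(α+β+1) = 0.2498620/39.3 = 0.0064.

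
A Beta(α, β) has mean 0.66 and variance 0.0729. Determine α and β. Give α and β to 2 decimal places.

α = 1.37, β = 0.71

Let s = α+β. The Beta variance is μ(1−μ)/(s+1).
So s+1 = μ(1−μ)/σ² = (0.66×0.34)/0.0729 = 0.2244/0.0729 = 3.0782, giving s = 2.0782.
Then α = μs = 0.66×2.0782 = 1.37 and β = (1−μ)s = 0.34×2.0782 = 0.71.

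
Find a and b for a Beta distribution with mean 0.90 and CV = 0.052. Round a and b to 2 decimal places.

Var = (CV·μ)² = (0.052×0.90)² = 0.002190.
a+b = μ(1−μ)/Var − 1 = 0.0900/0.002190 − 1 = 40.0914.
Thus a = 0.90·40.0914 = 36.08 and b = 0.10·40.0914 = 4.01.

a = 36.08, b = 4.01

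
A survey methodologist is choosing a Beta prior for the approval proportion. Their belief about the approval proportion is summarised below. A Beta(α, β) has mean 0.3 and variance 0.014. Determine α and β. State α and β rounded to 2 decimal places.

By moment matching, α+β = μ(1−μ)/σ² − 1 = (0.3·0.7)/0.014 − 1 = 15.0000 − 1 = 14.0000.
Since α/(α+β) = μ, α = 0.3·14.0000 = 4.20 and β = 0.7·14.0000 = 9.80.

α = 4.20, β = 9.80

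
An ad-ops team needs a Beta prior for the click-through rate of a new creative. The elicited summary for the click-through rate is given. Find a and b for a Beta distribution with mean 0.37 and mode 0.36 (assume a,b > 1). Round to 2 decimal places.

Let s = a+b. Mean gives a = μs = 0.37s; mode gives (a−1)/(s−2) = 0.36.
Substituting: 0.37s − 1 = 0.36(s−2) = 0.36s − 0.72, so 0.01s = 0.28 and s = 28.0000.
Then a = 0.37×28.0000 = 10.36 and b = s−a = 17.64.

a = 10.36, b = 17.64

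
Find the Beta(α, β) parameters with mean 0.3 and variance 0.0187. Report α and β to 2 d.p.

By moment matching, α+β = μ(1−μ)/σ² − 1 = (0.3·0.7)/0.0187 − 1 = 11.2299 − 1 = 10.2299.
Since α/(α+β) = μ, α = 0.3·10.2299 = 3.07 and β = 0.7·10.2299 = 7.16.

α = 3.07, β = 7.16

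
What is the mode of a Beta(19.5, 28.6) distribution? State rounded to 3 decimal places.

The density x^(α−1)(1−x)^(β−1) is maximised at (α−1)/(α+β−2) = 18.5/46.1 = 0.401.

0.401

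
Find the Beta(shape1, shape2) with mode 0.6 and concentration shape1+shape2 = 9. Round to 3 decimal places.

shape1 = 5.200, shape2 = 3.800

For shape1,shape2>1 the mode is (shape1−1)/(shape1+shape2−2), so shape1 = mode·(κ−2)+1 = 0.6×7+1 = 5.200.
And shape2 = (1−mode)·(κ−2)+1 = 0.4×7+1 = 3.800.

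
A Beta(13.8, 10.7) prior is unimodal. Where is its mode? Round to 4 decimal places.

0.5689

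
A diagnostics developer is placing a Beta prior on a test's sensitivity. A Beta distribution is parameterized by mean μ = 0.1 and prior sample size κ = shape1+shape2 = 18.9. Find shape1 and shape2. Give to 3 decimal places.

Split κ in proportion μ : (1−μ): shape1 = 0.1·18.9 = 1.890, shape2 = 18.9 − 1.890 = 17.010.

shape1 = 1.890, shape2 = 17.010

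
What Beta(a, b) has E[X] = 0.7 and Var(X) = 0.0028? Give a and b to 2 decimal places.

a = 51.80, b = 22.20

By moment matching, a+b = μ(1−μ)/σ² − 1 = (0.7·0.3)/0.0028 − 1 = 75.0000 − 1 = 74.0000.
Since a/(a+b) = μ, a = 0.7·74.0000 = 51.80 and b = 0.3·74.0000 = 22.20.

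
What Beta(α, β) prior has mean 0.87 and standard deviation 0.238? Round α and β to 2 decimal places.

α = 0.87, β = 0.13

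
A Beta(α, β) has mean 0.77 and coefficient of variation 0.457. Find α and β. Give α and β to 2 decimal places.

Var = (CV·μ)² = (0.457×0.77)² = 0.123827.
α+β = μ(1−μ)/Var − 1 = 0.1771/0.123827 − 1 = 0.4302.
Thus α = 0.77·0.4302 = 0.33 and β = 0.23·0.4302 = 0.10.

α = 0.33, β = 0.10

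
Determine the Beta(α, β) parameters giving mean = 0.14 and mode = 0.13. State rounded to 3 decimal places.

α = 10.360, β = 63.640

With s = α+β: μ = α/s and mode = (α−1)/(s−2). Eliminating α = μs,
μs − 1 = m(s−2) ⇒ s(μ−m) = 1−2m ⇒ s = 0.74/0.01 = 74.0000.
So α = μs = 10.360, β = (1−μ)s = 63.640.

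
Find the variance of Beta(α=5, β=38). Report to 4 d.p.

0.0023

μ = 5/43 = 0.116279; Var = μ(1−μ)/(α+β+1) = 0.1027582/44 = 0.0023.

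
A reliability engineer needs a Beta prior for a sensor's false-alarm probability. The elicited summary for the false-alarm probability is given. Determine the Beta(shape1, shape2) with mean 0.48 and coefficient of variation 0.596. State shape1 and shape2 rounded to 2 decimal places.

shape1 = 0.98, shape2 = 1.07

Var = (CV·μ)² = (0.596×0.48)² = 0.081842.
shape1+shape2 = μ(1−μ)/Var − 1 = 0.2496/0.081842 − 1 = 2.0498.
Thus shape1 = 0.48·2.0498 = 0.98 and shape2 = 0.52·2.0498 = 1.07.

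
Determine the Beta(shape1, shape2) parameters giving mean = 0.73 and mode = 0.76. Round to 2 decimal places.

With s = shape1+shape2: μ = shape1/s and mode = (shape1−1)/(s−2). Eliminating shape1 = μs,
μs − 1 = m(s−2) ⇒ s(μ−m) = 1−2m ⇒ s = -0.52/-0.03 = 17.3333.
So shape1 = μs = 12.65, shape2 = (1−μ)s = 4.68.

shape1 = 12.65, shape2 = 4.68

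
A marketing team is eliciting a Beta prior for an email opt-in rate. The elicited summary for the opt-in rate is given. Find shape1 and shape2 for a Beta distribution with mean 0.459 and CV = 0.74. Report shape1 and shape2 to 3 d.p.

shape1 = 0.529, shape2 = 0.623

σ = CV·μ = 0.74×0.459 = 0.33966, so σ² = 0.115369.
s+1 = μ(1−μ)/σ² = 0.248319/0.115369 = 2.1524, so s = shape1+shape2 = 1.1524.
shape1 = μs = 0.529, shape2 = (1−μ)s = 0.623.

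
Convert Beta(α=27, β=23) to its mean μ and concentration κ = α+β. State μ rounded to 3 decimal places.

μ = 0.540, κ = 50

κ = α+β = 27+23 = 50; μ = α/κ = 27/50 = 0.540.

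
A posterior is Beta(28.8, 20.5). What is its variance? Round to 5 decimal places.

0.00483

μ = 28.8/49.3 = 0.584178; Var = μ(1−μ)/(α+β+1) = 0.2429140/50.3 = 0.00483.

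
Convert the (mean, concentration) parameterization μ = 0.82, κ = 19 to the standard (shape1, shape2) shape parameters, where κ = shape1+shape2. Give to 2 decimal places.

Split κ in proportion μ : (1−μ): shape1 = 0.82·19 = 15.58, shape2 = 19 − 15.58 = 3.42.

shape1 = 15.58, shape2 = 3.42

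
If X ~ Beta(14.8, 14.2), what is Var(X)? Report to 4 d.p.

Var = αβ/[(α+β)²(α+β+1)] = (14.8×14.2)/(29.0²×30.0) = 210.16/25230.000 = 0.0083.

0.0083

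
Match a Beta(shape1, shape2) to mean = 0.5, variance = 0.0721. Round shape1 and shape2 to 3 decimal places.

shape1 = 1.234, shape2 = 1.234

Let s = shape1+shape2. The Beta variance is μ(1−μ)/(s+1).
So s+1 = μ(1−μ)/σ² = (0.5×0.5)/0.0721 = 0.25/0.0721 = 3.4674, giving s = 2.4674.
Then shape1 = μs = 0.5×2.4674 = 1.234 and shape2 = (1−μ)s = 0.5×2.4674 = 1.234.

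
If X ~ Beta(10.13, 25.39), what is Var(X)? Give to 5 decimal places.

0.00558

μ = 10.13/35.52 = 0.285191; Var = μ(1−μ)/(α+β+1) = 0.2038573/36.52 = 0.00558.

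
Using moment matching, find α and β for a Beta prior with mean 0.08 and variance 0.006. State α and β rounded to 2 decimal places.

By moment matching, α+β = μ(1−μ)/σ² − 1 = (0.08·0.92)/0.006 − 1 = 12.2667 − 1 = 11.2667.
Since α/(α+β) = μ, α = 0.08·11.2667 = 0.90 and β = 0.92·11.2667 = 10.37.

α = 0.90, β = 10.37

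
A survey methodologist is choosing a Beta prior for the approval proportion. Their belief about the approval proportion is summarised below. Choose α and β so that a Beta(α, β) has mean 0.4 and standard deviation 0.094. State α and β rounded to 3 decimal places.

σ² = 0.094² = 0.008836.
With s = α+β, Var = μ(1−μ)/(s+1), so s+1 = (0.4×0.6)/0.008836 = 27.1616 and s = 26.1616.
α = μs = 10.465, β = (1−μ)s = 15.697.

α = 10.465, β = 15.697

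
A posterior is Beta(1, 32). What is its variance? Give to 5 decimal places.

Var = αβ/[(α+β)²(α+β+1)] = (1×32)/(33²×34) = 32/37026 = 0.00086.

0.00086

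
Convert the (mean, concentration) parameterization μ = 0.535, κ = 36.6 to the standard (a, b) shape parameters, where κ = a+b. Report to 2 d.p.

a = μκ = 0.535×36.6 = 19.58 and b = (1−μ)κ = 0.465×36.6 = 17.02.

a = 19.58, b = 17.02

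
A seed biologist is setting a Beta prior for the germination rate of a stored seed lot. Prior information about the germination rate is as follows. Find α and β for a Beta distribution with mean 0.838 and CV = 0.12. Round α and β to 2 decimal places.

α = 10.41, β = 2.01

Var = (CV·μ)² = (0.12×0.838)² = 0.010112.
α+β = μ(1−μ)/Var − 1 = 0.135756/0.010112 − 1 = 12.4248.
Thus α = 0.838·12.4248 = 10.41 and β = 0.162·12.4248 = 2.01.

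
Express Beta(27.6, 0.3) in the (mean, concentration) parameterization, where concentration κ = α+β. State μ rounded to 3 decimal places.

μ = 0.989, κ = 27.9

κ = α+β = 27.6+0.3 = 27.9; μ = α/κ = 27.6/27.9 = 0.989.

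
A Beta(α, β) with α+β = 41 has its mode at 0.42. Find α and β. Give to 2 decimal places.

α = 17.38, β = 23.62

Since the density peak of Beta(α,β) is at (α−1)/(α+β−2),
α = 1 + 0.42(41−2) = 17.38 and β = 41 − 17.38 = 23.62.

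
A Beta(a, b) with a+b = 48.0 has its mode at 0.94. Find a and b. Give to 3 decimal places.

a = 44.240, b = 3.760

Mode = (a−1)/(κ−2) with κ = a+b, so a−1 = 0.94·46.0 = 43.240.
a = 44.240; b = κ − a = 3.760.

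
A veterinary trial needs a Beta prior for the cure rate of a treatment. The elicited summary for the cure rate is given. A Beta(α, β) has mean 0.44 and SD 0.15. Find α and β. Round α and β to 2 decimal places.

α = 4.38, β = 5.57

σ² = 0.15² = 0.0225.
With s = α+β, Var = μ(1−μ)/(s+1), so s+1 = (0.44×0.56)/0.0225 = 10.9511 and s = 9.9511.
α = μs = 4.38, β = (1−μ)s = 5.57.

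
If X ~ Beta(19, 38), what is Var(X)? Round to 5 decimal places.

0.00383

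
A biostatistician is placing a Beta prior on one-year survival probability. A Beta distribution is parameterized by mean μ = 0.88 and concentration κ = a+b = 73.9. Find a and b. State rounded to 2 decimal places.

a = 65.03, b = 8.87

a = μκ = 0.88×73.9 = 65.03 and b = (1−μ)κ = 0.12×73.9 = 8.87.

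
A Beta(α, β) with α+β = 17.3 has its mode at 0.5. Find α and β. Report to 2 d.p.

α = 8.65, β = 8.65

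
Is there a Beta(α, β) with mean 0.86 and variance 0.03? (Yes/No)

A Beta with mean μ has variance μ(1−μ)/(α+β+1) < μ(1−μ).
Here μ(1−μ) = 0.86×0.14 = 0.1204, and 0.03 < 0.1204.

Yes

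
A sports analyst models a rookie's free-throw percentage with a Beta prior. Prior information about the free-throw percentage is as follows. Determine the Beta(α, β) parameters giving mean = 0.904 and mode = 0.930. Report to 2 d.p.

Let s = α+β. Mean gives α = μs = 0.904s; mode gives (α−1)/(s−2) = 0.930.
Substituting: 0.904s − 1 = 0.930(s−2) = 0.930s − 1.860, so -0.026s = -0.860 and s = 33.0769.
Then α = 0.904×33.0769 = 29.90 and β = s−α = 3.18.

α = 29.90, β = 3.18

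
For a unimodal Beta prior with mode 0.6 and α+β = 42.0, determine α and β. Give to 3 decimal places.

Mode = (α−1)/(κ−2) with κ = α+β, so α−1 = 0.6·40.0 = 24.000.
α = 25.000; β = κ − α = 17.000.

α = 25.000, β = 17.000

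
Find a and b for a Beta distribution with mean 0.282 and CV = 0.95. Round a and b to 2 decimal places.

σ = CV·μ = 0.95×0.282 = 0.26790, so σ² = 0.071770.
s+1 = μ(1−μ)/σ² = 0.202476/0.071770 = 2.8212, so s = a+b = 1.8212.
a = μs = 0.51, b = (1−μ)s = 1.31.

a = 0.51, b = 1.31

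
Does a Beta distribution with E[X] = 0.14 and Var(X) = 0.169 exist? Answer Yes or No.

The Beta variance bound is σ² < μ(1−μ).
Here μ(1−μ) = 0.14×0.86 = 0.1204, and 0.169 ≥ 0.1204.

No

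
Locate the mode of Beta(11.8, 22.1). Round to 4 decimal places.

With α,β > 1, mode = (α−1)/(α+β−2) = 10.8/31.9 = 0.3386.

0.3386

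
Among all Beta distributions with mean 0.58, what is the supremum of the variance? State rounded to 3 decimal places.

0.244

Var = μ(1−μ)/(α+β+1), which approaches μ(1−μ) as α+β → 0.
So the supremum is μ(1−μ) = 0.58×0.42 = 0.244.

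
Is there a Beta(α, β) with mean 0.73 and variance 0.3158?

No

A Beta with mean μ has variance μ(1−μ)/(α+β+1) < μ(1−μ).
Here μ(1−μ) = 0.73×0.27 = 0.1971, and 0.3158 ≥ 0.1971.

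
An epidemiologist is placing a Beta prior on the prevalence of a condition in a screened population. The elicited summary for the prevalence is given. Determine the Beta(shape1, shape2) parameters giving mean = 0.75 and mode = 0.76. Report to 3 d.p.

shape1 = 39.000, shape2 = 13.000

Let s = shape1+shape2. Mean gives shape1 = μs = 0.75s; mode gives (shape1−1)/(s−2) = 0.76.
Substituting: 0.75s − 1 = 0.76(s−2) = 0.76s − 1.52, so -0.01s = -0.52 and s = 52.0000.
Then shape1 = 0.75×52.0000 = 39.000 and shape2 = s−shape1 = 13.000.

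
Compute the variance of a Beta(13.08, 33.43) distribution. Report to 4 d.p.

Var = αβ/[(α+β)²(α+β+1)] = (13.08×33.43)/(46.51²×47.51) = 437.2644/102772.686551 = 0.0043.

0.0043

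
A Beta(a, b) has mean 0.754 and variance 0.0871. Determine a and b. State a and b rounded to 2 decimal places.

By moment matching, a+b = μ(1−μ)/σ² − 1 = (0.754·0.246)/0.0871 − 1 = 2.1296 − 1 = 1.1296.
Since a/(a+b) = μ, a = 0.754·1.1296 = 0.85 and b = 0.246·1.1296 = 0.28.

a = 0.85, b = 0.28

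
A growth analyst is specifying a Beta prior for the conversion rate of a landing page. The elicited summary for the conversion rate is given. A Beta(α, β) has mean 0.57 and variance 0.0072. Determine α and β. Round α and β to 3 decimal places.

α = 18.834, β = 14.208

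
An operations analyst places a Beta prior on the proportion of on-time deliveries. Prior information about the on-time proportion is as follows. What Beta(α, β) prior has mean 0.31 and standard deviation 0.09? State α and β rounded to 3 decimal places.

α = 7.876, β = 17.531

First σ² = 0.0081. Setting α = μn, β = (1−μ)n with n = α+β,
μ(1−μ)/(n+1) = 0.0081 ⇒ n+1 = 0.2139/0.0081 = 26.4074 ⇒ n = 25.4074.
Hence α = 0.31×25.4074 = 7.876, β = 0.69×25.4074 = 17.531.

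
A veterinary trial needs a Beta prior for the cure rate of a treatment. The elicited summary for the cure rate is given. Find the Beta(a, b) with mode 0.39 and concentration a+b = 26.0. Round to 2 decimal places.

a = 10.36, b = 15.64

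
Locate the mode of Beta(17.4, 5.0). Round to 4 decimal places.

0.8039

With α,β > 1, mode = (α−1)/(α+β−2) = 16.4/20.4 = 0.8039.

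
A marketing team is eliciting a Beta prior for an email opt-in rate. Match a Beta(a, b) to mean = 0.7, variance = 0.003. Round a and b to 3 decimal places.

By moment matching, a+b = μ(1−μ)/σ² − 1 = (0.7·0.3)/0.003 − 1 = 70.0000 − 1 = 69.0000.
Since a/(a+b) = μ, a = 0.7·69.0000 = 48.300 and b = 0.3·69.0000 = 20.700.

a = 48.300, b = 20.700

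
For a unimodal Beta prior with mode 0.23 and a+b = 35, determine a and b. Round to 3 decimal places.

Since the density peak of Beta(a,b) is at (a−1)/(a+b−2),
a = 1 + 0.23(35−2) = 8.590 and b = 35 − 8.590 = 26.410.

a = 8.590, b = 26.410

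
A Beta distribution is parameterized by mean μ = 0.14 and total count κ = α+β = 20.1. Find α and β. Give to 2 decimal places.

α = μκ = 0.14×20.1 = 2.81 and β = (1−μ)κ = 0.86×20.1 = 17.29.

α = 2.81, β = 17.29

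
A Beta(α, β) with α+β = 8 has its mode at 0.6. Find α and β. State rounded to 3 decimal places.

For α,β>1 the mode is (α−1)/(α+β−2), so α = mode·(κ−2)+1 = 0.6×6+1 = 4.600.
And β = (1−mode)·(κ−2)+1 = 0.4×6+1 = 3.400.

α = 4.600, β = 3.400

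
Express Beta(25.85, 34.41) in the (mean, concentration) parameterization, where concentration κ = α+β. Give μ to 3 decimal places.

μ = 0.429, κ = 60.26

κ = α+β = 25.85+34.41 = 60.26; μ = α/κ = 25.85/60.26 = 0.429.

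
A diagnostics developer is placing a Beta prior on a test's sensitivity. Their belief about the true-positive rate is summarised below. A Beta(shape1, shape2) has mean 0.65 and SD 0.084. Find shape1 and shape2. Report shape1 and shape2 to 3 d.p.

First σ² = 0.007056. Setting shape1 = μn, shape2 = (1−μ)n with n = shape1+shape2,
μ(1−μ)/(n+1) = 0.007056 ⇒ n+1 = 0.2275/0.007056 = 32.2421 ⇒ n = 31.2421.
Hence shape1 = 0.65×31.2421 = 20.307, shape2 = 0.35×31.2421 = 10.935.

shape1 = 20.307, shape2 = 10.935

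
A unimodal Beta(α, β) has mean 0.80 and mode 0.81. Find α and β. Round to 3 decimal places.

α = 49.600, β = 12.400

With s = α+β: μ = α/s and mode = (α−1)/(s−2). Eliminating α = μs,
μs − 1 = m(s−2) ⇒ s(μ−m) = 1−2m ⇒ s = -0.62/-0.01 = 62.0000.
So α = μs = 49.600, β = (1−μ)s = 12.400.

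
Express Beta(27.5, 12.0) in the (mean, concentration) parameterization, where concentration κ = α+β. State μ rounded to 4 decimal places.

μ = 0.6962, κ = 39.5

κ = α+β = 27.5+12.0 = 39.5; μ = α/κ = 27.5/39.5 = 0.6962.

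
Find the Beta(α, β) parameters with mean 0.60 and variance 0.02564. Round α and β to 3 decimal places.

α = 5.016, β = 3.344

Let s = α+β. The Beta variance is μ(1−μ)/(s+1).
So s+1 = μ(1−μ)/σ² = (0.60×0.40)/0.02564 = 0.2400/0.02564 = 9.3604, giving s = 8.3604.
Then α = μs = 0.60×8.3604 = 5.016 and β = (1−μ)s = 0.40×8.3604 = 3.344.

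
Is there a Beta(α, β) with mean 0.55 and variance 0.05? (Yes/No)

A Beta with mean μ has variance μ(1−μ)/(α+β+1) < μ(1−μ).
Here μ(1−μ) = 0.55×0.45 = 0.2475, and 0.05 < 0.2475.

Yes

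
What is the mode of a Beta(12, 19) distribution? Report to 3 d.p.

0.379

With α,β > 1, mode = (α−1)/(α+β−2) = 11/29 = 0.379.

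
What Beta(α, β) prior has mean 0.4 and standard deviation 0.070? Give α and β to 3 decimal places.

α = 19.192, β = 28.788

First σ² = 0.004900. Setting α = μn, β = (1−μ)n with n = α+β,
μ(1−μ)/(n+1) = 0.004900 ⇒ n+1 = 0.24/0.004900 = 48.9796 ⇒ n = 47.9796.
Hence α = 0.4×47.9796 = 19.192, β = 0.6×47.9796 = 28.788.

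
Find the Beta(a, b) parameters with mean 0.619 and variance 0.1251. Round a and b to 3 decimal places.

a = 0.548, b = 0.337

By moment matching, a+b = μ(1−μ)/σ² − 1 = (0.619·0.381)/0.1251 − 1 = 1.8852 − 1 = 0.8852.
Since a/(a+b) = μ, a = 0.619·0.8852 = 0.548 and b = 0.381·0.8852 = 0.337.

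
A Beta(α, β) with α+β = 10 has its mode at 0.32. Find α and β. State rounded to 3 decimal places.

Mode = (α−1)/(κ−2) with κ = α+β, so α−1 = 0.32·8 = 2.560.
α = 3.560; β = κ − α = 6.440.

α = 3.560, β = 6.440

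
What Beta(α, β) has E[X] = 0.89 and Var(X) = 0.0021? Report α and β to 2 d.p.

α = 40.60, β = 5.02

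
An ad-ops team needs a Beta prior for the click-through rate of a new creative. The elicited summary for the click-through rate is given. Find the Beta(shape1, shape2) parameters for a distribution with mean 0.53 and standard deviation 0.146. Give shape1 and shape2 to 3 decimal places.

shape1 = 5.664, shape2 = 5.022

Variance = 0.146² = 0.021316. The moment-matching identity shape1+shape2 = μ(1−μ)/Var − 1 gives
shape1+shape2 = 0.2491/0.021316 − 1 = 10.6861, so shape1 = μ·10.6861 = 5.664 and shape2 = (1−μ)·10.6861 = 5.022.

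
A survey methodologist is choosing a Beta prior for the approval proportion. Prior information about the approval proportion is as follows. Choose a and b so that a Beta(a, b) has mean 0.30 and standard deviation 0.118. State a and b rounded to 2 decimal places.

a = 4.22, b = 9.86

σ² = 0.118² = 0.013924.
With s = a+b, Var = μ(1−μ)/(s+1), so s+1 = (0.30×0.70)/0.013924 = 15.0819 and s = 14.0819.
a = μs = 4.22, b = (1−μ)s = 9.86.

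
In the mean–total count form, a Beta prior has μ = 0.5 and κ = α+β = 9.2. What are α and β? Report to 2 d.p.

α = μκ = 0.5×9.2 = 4.60 and β = (1−μ)κ = 0.5×9.2 = 4.60.

α = 4.60, β = 4.60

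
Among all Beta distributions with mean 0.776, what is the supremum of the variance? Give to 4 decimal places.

0.1738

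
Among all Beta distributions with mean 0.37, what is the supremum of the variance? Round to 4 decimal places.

For fixed mean μ the Beta variance is μ(1−μ)/(α+β+1), increasing as α+β decreases.
Its least upper bound (not attained) is μ(1−μ) = 0.37·0.63 = 0.2331.

0.2331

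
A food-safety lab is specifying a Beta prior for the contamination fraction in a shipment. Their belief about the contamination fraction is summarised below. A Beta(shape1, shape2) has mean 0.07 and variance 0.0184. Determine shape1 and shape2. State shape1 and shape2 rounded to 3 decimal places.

Let s = shape1+shape2. The Beta variance is μ(1−μ)/(s+1).
So s+1 = μ(1−μ)/σ² = (0.07×0.93)/0.0184 = 0.0651/0.0184 = 3.5380, giving s = 2.5380.
Then shape1 = μs = 0.07×2.5380 = 0.178 and shape2 = (1−μ)s = 0.93×2.5380 = 2.360.

shape1 = 0.178, shape2 = 2.360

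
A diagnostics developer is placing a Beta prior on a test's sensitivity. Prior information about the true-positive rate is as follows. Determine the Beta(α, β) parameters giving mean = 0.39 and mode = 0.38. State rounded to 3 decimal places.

With s = α+β: μ = α/s and mode = (α−1)/(s−2). Eliminating α = μs,
μs − 1 = m(s−2) ⇒ s(μ−m) = 1−2m ⇒ s = 0.24/0.01 = 24.0000.
So α = μs = 9.360, β = (1−μ)s = 14.640.

α = 9.360, β = 14.640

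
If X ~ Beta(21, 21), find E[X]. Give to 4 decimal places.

E[X] = α/(α+β) = 21/42 = 0.5000.

0.5000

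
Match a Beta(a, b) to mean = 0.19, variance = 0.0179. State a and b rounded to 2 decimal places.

a = 1.44, b = 6.15

Write ν = a+b; then a = μν and Var = μ(1−μ)/(ν+1).
ν = μ(1−μ)/Var − 1 = 0.1539/0.0179 − 1 = 7.5978.
a = 0.19·7.5978 = 1.44, b = 0.81·7.5978 = 6.15.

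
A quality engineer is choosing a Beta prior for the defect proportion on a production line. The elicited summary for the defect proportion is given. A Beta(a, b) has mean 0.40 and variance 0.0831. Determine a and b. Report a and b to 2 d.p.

Write ν = a+b; then a = μν and Var = μ(1−μ)/(ν+1).
ν = μ(1−μ)/Var − 1 = 0.2400/0.0831 − 1 = 1.8881.
a = 0.40·1.8881 = 0.76, b = 0.60·1.8881 = 1.13.

a = 0.76, b = 1.13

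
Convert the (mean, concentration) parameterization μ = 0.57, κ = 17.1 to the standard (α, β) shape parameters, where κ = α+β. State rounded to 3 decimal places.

α = μκ = 0.57×17.1 = 9.747 and β = (1−μ)κ = 0.43×17.1 = 7.353.

α = 9.747, β = 7.353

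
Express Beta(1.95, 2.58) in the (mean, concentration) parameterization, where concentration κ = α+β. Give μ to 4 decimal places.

μ = 0.4305, κ = 4.53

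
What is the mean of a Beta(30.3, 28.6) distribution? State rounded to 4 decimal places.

E[X] = α/(α+β) = 30.3/58.9 = 0.5144.

0.5144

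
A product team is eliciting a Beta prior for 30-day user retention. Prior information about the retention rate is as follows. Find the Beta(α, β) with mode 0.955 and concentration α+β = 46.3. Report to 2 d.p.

Since the density peak of Beta(α,β) is at (α−1)/(α+β−2),
α = 1 + 0.955(46.3−2) = 43.31 and β = 46.3 − 43.31 = 2.99.

α = 43.31, β = 2.99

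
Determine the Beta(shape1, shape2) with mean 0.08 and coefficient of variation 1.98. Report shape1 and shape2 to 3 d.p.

Var = (CV·μ)² = (1.98×0.08)² = 0.025091.
shape1+shape2 = μ(1−μ)/Var − 1 = 0.0736/0.025091 − 1 = 1.9334.
Thus shape1 = 0.08·1.9334 = 0.155 and shape2 = 0.92·1.9334 = 1.779.

shape1 = 0.155, shape2 = 1.779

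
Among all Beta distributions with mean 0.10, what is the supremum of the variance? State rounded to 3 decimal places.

0.090

For fixed mean μ the Beta variance is μ(1−μ)/(α+β+1), increasing as α+β decreases.
Its least upper bound (not attained) is μ(1−μ) = 0.10·0.90 = 0.090.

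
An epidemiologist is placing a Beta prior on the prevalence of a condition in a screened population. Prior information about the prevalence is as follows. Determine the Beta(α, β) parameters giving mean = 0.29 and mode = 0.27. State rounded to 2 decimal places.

α = 6.67, β = 16.33

With s = α+β: μ = α/s and mode = (α−1)/(s−2). Eliminating α = μs,
μs − 1 = m(s−2) ⇒ s(μ−m) = 1−2m ⇒ s = 0.46/0.02 = 23.0000.
So α = μs = 6.67, β = (1−μ)s = 16.33.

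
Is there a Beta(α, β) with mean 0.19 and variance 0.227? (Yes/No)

For any Beta, Var(X) < E[X]·(1−E[X]).
Here μ(1−μ) = 0.19×0.81 = 0.1539, and 0.227 ≥ 0.1539.

No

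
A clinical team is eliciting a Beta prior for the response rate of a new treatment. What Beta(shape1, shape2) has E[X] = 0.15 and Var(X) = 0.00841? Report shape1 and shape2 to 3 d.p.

By moment matching, shape1+shape2 = μ(1−μ)/σ² − 1 = (0.15·0.85)/0.00841 − 1 = 15.1605 − 1 = 14.1605.
Since shape1/(shape1+shape2) = μ, shape1 = 0.15·14.1605 = 2.124 and shape2 = 0.85·14.1605 = 12.036.

shape1 = 2.124, shape2 = 12.036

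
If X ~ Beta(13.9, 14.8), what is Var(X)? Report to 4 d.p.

0.0084

μ = 13.9/28.7 = 0.484321; Var = μ(1−μ)/(α+β+1) = 0.2497542/29.7 = 0.0084.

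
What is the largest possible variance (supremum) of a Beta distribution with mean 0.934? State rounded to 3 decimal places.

For fixed mean μ the Beta variance is μ(1−μ)/(α+β+1), increasing as α+β decreases.
Its least upper bound (not attained) is μ(1−μ) = 0.934·0.066 = 0.062.

0.062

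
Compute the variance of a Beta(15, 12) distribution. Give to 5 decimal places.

α+β = 27 and αβ = 180, so Var = αβ/[(α+β)²(α+β+1)] = 180/20412 = 0.00882.

0.00882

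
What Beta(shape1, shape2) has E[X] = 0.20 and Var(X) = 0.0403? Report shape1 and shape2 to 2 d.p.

By moment matching, shape1+shape2 = μ(1−μ)/σ² − 1 = (0.20·0.80)/0.0403 − 1 = 3.9702 − 1 = 2.9702.
Since shape1/(shape1+shape2) = μ, shape1 = 0.20·2.9702 = 0.59 and shape2 = 0.80·2.9702 = 2.38.

shape1 = 0.59, shape2 = 2.38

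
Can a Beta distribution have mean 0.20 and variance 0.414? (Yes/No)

The Beta variance bound is σ² < μ(1−μ).
Here μ(1−μ) = 0.20×0.80 = 0.1600, and 0.414 ≥ 0.1600.

No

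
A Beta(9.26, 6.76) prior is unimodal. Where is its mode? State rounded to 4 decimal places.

0.5892

The density x^(α−1)(1−x)^(β−1) is maximised at (α−1)/(α+β−2) = 8.26/14.02 = 0.5892.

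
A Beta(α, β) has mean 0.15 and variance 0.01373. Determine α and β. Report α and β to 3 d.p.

Write ν = α+β; then α = μν and Var = μ(1−μ)/(ν+1).
ν = μ(1−μ)/Var − 1 = 0.1275/0.01373 − 1 = 8.2862.
α = 0.15·8.2862 = 1.243, β = 0.85·8.2862 = 7.043.

α = 1.243, β = 7.043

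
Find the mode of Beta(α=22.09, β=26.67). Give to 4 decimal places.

The density x^(α−1)(1−x)^(β−1) is maximised at (α−1)/(α+β−2) = 21.09/46.76 = 0.4510.

0.4510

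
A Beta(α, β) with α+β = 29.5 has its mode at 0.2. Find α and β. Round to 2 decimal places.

α = 6.50, β = 23.00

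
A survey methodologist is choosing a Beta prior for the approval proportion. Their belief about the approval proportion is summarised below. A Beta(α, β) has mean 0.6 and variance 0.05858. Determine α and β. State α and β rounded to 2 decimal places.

α = 1.86, β = 1.24

Let s = α+β. The Beta variance is μ(1−μ)/(s+1).
So s+1 = μ(1−μ)/σ² = (0.6×0.4)/0.05858 = 0.24/0.05858 = 4.0970, giving s = 3.0970.
Then α = μs = 0.6×3.0970 = 1.86 and β = (1−μ)s = 0.4×3.0970 = 1.24.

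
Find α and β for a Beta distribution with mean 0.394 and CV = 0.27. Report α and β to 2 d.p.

α = 7.92, β = 12.18

Var = (CV·μ)² = (0.27×0.394)² = 0.011317.
α+β = μ(1−μ)/Var − 1 = 0.238764/0.011317 − 1 = 20.0984.
Thus α = 0.394·20.0984 = 7.92 and β = 0.606·20.0984 = 12.18.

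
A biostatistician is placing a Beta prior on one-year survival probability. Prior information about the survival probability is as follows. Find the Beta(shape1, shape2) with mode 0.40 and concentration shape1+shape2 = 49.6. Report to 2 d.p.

shape1 = 20.04, shape2 = 29.56

Mode = (shape1−1)/(κ−2) with κ = shape1+shape2, so shape1−1 = 0.40·47.6 = 19.04.
shape1 = 20.04; shape2 = κ − shape1 = 29.56.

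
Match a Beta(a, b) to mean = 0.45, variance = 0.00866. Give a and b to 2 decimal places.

a = 12.41, b = 15.17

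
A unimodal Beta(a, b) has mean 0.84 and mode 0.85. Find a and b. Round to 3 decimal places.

a = 58.800, b = 11.200

With s = a+b: μ = a/s and mode = (a−1)/(s−2). Eliminating a = μs,
μs − 1 = m(s−2) ⇒ s(μ−m) = 1−2m ⇒ s = -0.70/-0.01 = 70.0000.
So a = μs = 58.800, b = (1−μ)s = 11.200.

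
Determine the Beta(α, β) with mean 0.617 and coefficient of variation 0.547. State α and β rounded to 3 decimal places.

Var = (CV·μ)² = (0.547×0.617)² = 0.113906.
α+β = μ(1−μ)/Var − 1 = 0.236311/0.113906 − 1 = 1.0746.
Thus α = 0.617·1.0746 = 0.663 and β = 0.383·1.0746 = 0.412.

α = 0.663, β = 0.412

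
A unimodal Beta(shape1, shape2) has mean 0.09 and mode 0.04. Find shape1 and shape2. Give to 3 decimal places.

shape1 = 1.656, shape2 = 16.744

With s = shape1+shape2: μ = shape1/s and mode = (shape1−1)/(s−2). Eliminating shape1 = μs,
μs − 1 = m(s−2) ⇒ s(μ−m) = 1−2m ⇒ s = 0.92/0.05 = 18.4000.
So shape1 = μs = 1.656, shape2 = (1−μ)s = 16.744.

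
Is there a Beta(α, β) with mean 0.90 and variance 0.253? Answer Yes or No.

The Beta variance bound is σ² < μ(1−μ).
Here μ(1−μ) = 0.90×0.10 = 0.0900, and 0.253 ≥ 0.0900.

No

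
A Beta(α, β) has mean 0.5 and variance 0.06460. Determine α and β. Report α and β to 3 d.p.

Write ν = α+β; then α = μν and Var = μ(1−μ)/(ν+1).
ν = μ(1−μ)/Var − 1 = 0.25/0.06460 − 1 = 2.8700.
α = 0.5·2.8700 = 1.435, β = 0.5·2.8700 = 1.435.

α = 1.435, β = 1.435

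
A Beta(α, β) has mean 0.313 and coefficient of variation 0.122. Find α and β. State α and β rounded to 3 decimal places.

σ = CV·μ = 0.122×0.313 = 0.03819, so σ² = 0.001458.
s+1 = μ(1−μ)/σ² = 0.215031/0.001458 = 147.4663, so s = α+β = 146.4663.
α = μs = 45.844, β = (1−μ)s = 100.622.

α = 45.844, β = 100.622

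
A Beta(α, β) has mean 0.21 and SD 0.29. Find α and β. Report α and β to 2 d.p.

Variance = 0.29² = 0.0841. The moment-matching identity α+β = μ(1−μ)/Var − 1 gives
α+β = 0.1659/0.0841 − 1 = 0.9727, so α = μ·0.9727 = 0.20 and β = (1−μ)·0.9727 = 0.77.

α = 0.20, β = 0.77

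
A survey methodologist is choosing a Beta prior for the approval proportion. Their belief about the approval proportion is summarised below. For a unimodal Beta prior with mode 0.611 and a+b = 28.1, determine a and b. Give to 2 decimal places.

Mode = (a−1)/(κ−2) with κ = a+b, so a−1 = 0.611·26.1 = 15.95.
a = 16.95; b = κ − a = 11.15.

a = 16.95, b = 11.15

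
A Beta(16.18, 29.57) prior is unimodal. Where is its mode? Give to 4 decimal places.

The density x^(α−1)(1−x)^(β−1) is maximised at (α−1)/(α+β−2) = 15.18/43.75 = 0.3470.

0.3470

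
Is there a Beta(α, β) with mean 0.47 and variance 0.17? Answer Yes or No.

Yes

For any Beta, Var(X) < E[X]·(1−E[X]).
Here μ(1−μ) = 0.47×0.53 = 0.2491, and 0.17 < 0.2491.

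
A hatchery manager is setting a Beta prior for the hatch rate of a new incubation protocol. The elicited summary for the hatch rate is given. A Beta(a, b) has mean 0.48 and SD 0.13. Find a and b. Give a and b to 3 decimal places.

Variance = 0.13² = 0.0169. The moment-matching identity a+b = μ(1−μ)/Var − 1 gives
a+b = 0.2496/0.0169 − 1 = 13.7692, so a = μ·13.7692 = 6.609 and b = (1−μ)·13.7692 = 7.160.

a = 6.609, b = 7.160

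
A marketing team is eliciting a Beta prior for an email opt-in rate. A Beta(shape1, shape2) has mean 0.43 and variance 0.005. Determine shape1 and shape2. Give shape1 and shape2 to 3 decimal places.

shape1 = 20.649, shape2 = 27.371

Write ν = shape1+shape2; then shape1 = μν and Var = μ(1−μ)/(ν+1).
ν = μ(1−μ)/Var − 1 = 0.2451/0.005 − 1 = 48.0200.
shape1 = 0.43·48.0200 = 20.649, shape2 = 0.57·48.0200 = 27.371.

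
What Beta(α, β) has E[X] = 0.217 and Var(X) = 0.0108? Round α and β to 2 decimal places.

α = 3.20, β = 11.54

By moment matching, α+β = μ(1−μ)/σ² − 1 = (0.217·0.783)/0.0108 − 1 = 15.7325 − 1 = 14.7325.
Since α/(α+β) = μ, α = 0.217·14.7325 = 3.20 and β = 0.783·14.7325 = 11.54.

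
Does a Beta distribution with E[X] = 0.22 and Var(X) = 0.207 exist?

No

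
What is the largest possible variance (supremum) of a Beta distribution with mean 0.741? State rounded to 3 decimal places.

For fixed mean μ the Beta variance is μ(1−μ)/(α+β+1), increasing as α+β decreases.
Its least upper bound (not attained) is μ(1−μ) = 0.741·0.259 = 0.192.

0.192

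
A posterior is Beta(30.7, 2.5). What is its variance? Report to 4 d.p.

α+β = 33.2 and αβ = 76.75, so Var = αβ/[(α+β)²(α+β+1)] = 76.75/37696.608 = 0.0020.

0.0020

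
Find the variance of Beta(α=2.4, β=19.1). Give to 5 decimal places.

0.00441

μ = 2.4/21.5 = 0.111628; Var = μ(1−μ)/(α+β+1) = 0.0991671/22.5 = 0.00441.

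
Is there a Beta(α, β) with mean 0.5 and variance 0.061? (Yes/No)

The Beta variance bound is σ² < μ(1−μ).
Here μ(1−μ) = 0.5×0.5 = 0.25, and 0.061 < 0.25.

Yes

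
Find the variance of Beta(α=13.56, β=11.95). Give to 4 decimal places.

Var = αβ/[(α+β)²(α+β+1)] = (13.56×11.95)/(25.51²×26.51) = 162.0420/17251.650251 = 0.0094.

0.0094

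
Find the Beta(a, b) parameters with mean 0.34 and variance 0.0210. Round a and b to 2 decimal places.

a = 3.29, b = 6.39

Write ν = a+b; then a = μν and Var = μ(1−μ)/(ν+1).
ν = μ(1−μ)/Var − 1 = 0.2244/0.0210 − 1 = 9.6857.
a = 0.34·9.6857 = 3.29, b = 0.66·9.6857 = 6.39.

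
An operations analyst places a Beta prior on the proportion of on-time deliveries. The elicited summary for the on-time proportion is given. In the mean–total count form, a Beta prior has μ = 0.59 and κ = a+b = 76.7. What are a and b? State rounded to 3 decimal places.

Split κ in proportion μ : (1−μ): a = 0.59·76.7 = 45.253, b = 76.7 − 45.253 = 31.447.

a = 45.253, b = 31.447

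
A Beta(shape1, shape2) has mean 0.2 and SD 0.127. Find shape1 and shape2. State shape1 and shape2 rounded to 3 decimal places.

shape1 = 1.784, shape2 = 7.136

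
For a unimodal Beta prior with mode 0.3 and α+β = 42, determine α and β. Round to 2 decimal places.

α = 13.00, β = 29.00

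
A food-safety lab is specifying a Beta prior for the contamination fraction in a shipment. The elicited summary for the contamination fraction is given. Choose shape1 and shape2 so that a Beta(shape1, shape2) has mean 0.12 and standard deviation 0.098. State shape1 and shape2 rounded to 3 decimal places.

shape1 = 1.199, shape2 = 8.796

First σ² = 0.009604. Setting shape1 = μn, shape2 = (1−μ)n with n = shape1+shape2,
μ(1−μ)/(n+1) = 0.009604 ⇒ n+1 = 0.1056/0.009604 = 10.9954 ⇒ n = 9.9954.
Hence shape1 = 0.12×9.9954 = 1.199, shape2 = 0.88×9.9954 = 8.796.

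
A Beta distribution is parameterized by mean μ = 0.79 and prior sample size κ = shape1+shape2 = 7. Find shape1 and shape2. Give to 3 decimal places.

shape1 = 5.530, shape2 = 1.470

Split κ in proportion μ : (1−μ): shape1 = 0.79·7 = 5.530, shape2 = 7 − 5.530 = 1.470.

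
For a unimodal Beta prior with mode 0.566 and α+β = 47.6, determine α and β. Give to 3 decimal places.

α = 26.810, β = 20.790

Mode = (α−1)/(κ−2) with κ = α+β, so α−1 = 0.566·45.6 = 25.810.
α = 26.810; β = κ − α = 20.790.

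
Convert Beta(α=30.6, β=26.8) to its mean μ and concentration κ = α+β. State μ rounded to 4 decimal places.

μ = 0.5331, κ = 57.4

κ = α+β = 30.6+26.8 = 57.4; μ = α/κ = 30.6/57.4 = 0.5331.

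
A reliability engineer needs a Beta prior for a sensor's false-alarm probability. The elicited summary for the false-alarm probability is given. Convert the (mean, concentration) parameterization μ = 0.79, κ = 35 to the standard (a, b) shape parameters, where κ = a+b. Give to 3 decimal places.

a = 27.650, b = 7.350

a = μκ = 0.79×35 = 27.650 and b = (1−μ)κ = 0.21×35 = 7.350.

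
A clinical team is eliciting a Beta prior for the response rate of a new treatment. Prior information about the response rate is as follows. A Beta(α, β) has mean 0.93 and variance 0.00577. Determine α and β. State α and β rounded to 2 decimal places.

By moment matching, α+β = μ(1−μ)/σ² − 1 = (0.93·0.07)/0.00577 − 1 = 11.2825 − 1 = 10.2825.
Since α/(α+β) = μ, α = 0.93·10.2825 = 9.56 and β = 0.07·10.2825 = 0.72.

α = 9.56, β = 0.72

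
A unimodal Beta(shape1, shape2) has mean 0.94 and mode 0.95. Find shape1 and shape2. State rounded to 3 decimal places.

With s = shape1+shape2: μ = shape1/s and mode = (shape1−1)/(s−2). Eliminating shape1 = μs,
μs − 1 = m(s−2) ⇒ s(μ−m) = 1−2m ⇒ s = -0.90/-0.01 = 90.0000.
So shape1 = μs = 84.600, shape2 = (1−μ)s = 5.400.

shape1 = 84.600, shape2 = 5.400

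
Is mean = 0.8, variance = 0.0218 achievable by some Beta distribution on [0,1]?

For any Beta, Var(X) < E[X]·(1−E[X]).
Here μ(1−μ) = 0.8×0.2 = 0.16, and 0.0218 < 0.16.

Yes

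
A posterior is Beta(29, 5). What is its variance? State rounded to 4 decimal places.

0.0036

μ = 29/34 = 0.852941; Var = μ(1−μ)/(α+β+1) = 0.1254325/35 = 0.0036.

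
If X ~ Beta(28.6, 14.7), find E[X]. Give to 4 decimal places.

The Beta mean is α/(α+β) = 28.6/(28.6+14.7) = 0.6605.

0.6605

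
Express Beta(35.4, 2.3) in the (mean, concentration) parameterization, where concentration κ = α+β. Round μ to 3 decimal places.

μ = 0.939, κ = 37.7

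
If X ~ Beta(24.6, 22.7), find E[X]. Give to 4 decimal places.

0.5201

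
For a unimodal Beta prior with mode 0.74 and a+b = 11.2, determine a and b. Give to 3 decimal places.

For a,b>1 the mode is (a−1)/(a+b−2), so a = mode·(κ−2)+1 = 0.74×9.2+1 = 7.808.
And b = (1−mode)·(κ−2)+1 = 0.26×9.2+1 = 3.392.

a = 7.808, b = 3.392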